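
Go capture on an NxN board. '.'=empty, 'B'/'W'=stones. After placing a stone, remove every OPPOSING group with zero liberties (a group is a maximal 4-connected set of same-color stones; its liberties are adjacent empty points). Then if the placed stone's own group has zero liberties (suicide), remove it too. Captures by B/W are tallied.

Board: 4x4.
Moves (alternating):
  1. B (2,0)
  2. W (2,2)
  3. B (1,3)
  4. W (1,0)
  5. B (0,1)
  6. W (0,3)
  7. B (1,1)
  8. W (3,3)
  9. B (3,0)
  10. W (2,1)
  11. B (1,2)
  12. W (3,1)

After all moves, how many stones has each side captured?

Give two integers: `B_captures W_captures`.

Move 1: B@(2,0) -> caps B=0 W=0
Move 2: W@(2,2) -> caps B=0 W=0
Move 3: B@(1,3) -> caps B=0 W=0
Move 4: W@(1,0) -> caps B=0 W=0
Move 5: B@(0,1) -> caps B=0 W=0
Move 6: W@(0,3) -> caps B=0 W=0
Move 7: B@(1,1) -> caps B=0 W=0
Move 8: W@(3,3) -> caps B=0 W=0
Move 9: B@(3,0) -> caps B=0 W=0
Move 10: W@(2,1) -> caps B=0 W=0
Move 11: B@(1,2) -> caps B=0 W=0
Move 12: W@(3,1) -> caps B=0 W=2

Answer: 0 2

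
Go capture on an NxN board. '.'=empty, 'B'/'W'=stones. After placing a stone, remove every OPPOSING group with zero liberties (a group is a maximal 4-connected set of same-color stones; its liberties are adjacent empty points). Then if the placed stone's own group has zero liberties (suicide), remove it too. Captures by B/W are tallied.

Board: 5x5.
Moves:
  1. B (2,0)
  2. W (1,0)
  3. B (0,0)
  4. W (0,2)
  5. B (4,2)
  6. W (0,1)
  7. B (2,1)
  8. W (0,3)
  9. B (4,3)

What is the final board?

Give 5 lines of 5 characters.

Answer: .WWW.
W....
BB...
.....
..BB.

Derivation:
Move 1: B@(2,0) -> caps B=0 W=0
Move 2: W@(1,0) -> caps B=0 W=0
Move 3: B@(0,0) -> caps B=0 W=0
Move 4: W@(0,2) -> caps B=0 W=0
Move 5: B@(4,2) -> caps B=0 W=0
Move 6: W@(0,1) -> caps B=0 W=1
Move 7: B@(2,1) -> caps B=0 W=1
Move 8: W@(0,3) -> caps B=0 W=1
Move 9: B@(4,3) -> caps B=0 W=1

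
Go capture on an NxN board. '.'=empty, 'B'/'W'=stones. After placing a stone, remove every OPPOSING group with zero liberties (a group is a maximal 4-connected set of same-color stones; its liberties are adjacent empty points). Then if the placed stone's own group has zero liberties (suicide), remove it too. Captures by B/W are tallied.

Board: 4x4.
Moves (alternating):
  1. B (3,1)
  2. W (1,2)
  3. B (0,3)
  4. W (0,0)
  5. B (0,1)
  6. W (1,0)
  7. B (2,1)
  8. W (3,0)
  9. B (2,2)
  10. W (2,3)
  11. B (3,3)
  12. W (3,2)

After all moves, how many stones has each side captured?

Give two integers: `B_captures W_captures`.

Move 1: B@(3,1) -> caps B=0 W=0
Move 2: W@(1,2) -> caps B=0 W=0
Move 3: B@(0,3) -> caps B=0 W=0
Move 4: W@(0,0) -> caps B=0 W=0
Move 5: B@(0,1) -> caps B=0 W=0
Move 6: W@(1,0) -> caps B=0 W=0
Move 7: B@(2,1) -> caps B=0 W=0
Move 8: W@(3,0) -> caps B=0 W=0
Move 9: B@(2,2) -> caps B=0 W=0
Move 10: W@(2,3) -> caps B=0 W=0
Move 11: B@(3,3) -> caps B=0 W=0
Move 12: W@(3,2) -> caps B=0 W=1

Answer: 0 1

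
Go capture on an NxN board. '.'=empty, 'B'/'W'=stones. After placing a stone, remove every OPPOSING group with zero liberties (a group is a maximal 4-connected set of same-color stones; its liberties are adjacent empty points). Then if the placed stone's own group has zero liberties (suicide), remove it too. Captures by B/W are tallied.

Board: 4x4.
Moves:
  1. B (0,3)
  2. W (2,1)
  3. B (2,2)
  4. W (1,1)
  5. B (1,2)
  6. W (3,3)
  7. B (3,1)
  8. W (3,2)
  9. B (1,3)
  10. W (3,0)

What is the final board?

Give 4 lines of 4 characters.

Move 1: B@(0,3) -> caps B=0 W=0
Move 2: W@(2,1) -> caps B=0 W=0
Move 3: B@(2,2) -> caps B=0 W=0
Move 4: W@(1,1) -> caps B=0 W=0
Move 5: B@(1,2) -> caps B=0 W=0
Move 6: W@(3,3) -> caps B=0 W=0
Move 7: B@(3,1) -> caps B=0 W=0
Move 8: W@(3,2) -> caps B=0 W=0
Move 9: B@(1,3) -> caps B=0 W=0
Move 10: W@(3,0) -> caps B=0 W=1

Answer: ...B
.WBB
.WB.
W.WW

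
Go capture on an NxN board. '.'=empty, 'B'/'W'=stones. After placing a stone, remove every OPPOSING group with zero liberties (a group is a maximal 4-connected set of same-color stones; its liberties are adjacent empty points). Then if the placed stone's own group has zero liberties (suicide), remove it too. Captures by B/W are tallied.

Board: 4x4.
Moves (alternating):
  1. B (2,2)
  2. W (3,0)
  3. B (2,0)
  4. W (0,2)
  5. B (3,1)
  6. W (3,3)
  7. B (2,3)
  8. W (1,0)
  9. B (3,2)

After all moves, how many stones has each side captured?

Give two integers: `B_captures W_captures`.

Answer: 2 0

Derivation:
Move 1: B@(2,2) -> caps B=0 W=0
Move 2: W@(3,0) -> caps B=0 W=0
Move 3: B@(2,0) -> caps B=0 W=0
Move 4: W@(0,2) -> caps B=0 W=0
Move 5: B@(3,1) -> caps B=1 W=0
Move 6: W@(3,3) -> caps B=1 W=0
Move 7: B@(2,3) -> caps B=1 W=0
Move 8: W@(1,0) -> caps B=1 W=0
Move 9: B@(3,2) -> caps B=2 W=0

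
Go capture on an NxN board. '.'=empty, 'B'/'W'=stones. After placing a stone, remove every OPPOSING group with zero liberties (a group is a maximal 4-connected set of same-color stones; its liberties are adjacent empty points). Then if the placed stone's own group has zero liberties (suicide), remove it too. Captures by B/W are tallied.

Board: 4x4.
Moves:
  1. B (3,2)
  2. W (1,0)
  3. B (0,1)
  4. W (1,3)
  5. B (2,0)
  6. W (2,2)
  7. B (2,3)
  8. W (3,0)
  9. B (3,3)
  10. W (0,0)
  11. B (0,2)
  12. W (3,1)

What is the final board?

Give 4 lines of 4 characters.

Move 1: B@(3,2) -> caps B=0 W=0
Move 2: W@(1,0) -> caps B=0 W=0
Move 3: B@(0,1) -> caps B=0 W=0
Move 4: W@(1,3) -> caps B=0 W=0
Move 5: B@(2,0) -> caps B=0 W=0
Move 6: W@(2,2) -> caps B=0 W=0
Move 7: B@(2,3) -> caps B=0 W=0
Move 8: W@(3,0) -> caps B=0 W=0
Move 9: B@(3,3) -> caps B=0 W=0
Move 10: W@(0,0) -> caps B=0 W=0
Move 11: B@(0,2) -> caps B=0 W=0
Move 12: W@(3,1) -> caps B=0 W=3

Answer: WBB.
W..W
B.W.
WW..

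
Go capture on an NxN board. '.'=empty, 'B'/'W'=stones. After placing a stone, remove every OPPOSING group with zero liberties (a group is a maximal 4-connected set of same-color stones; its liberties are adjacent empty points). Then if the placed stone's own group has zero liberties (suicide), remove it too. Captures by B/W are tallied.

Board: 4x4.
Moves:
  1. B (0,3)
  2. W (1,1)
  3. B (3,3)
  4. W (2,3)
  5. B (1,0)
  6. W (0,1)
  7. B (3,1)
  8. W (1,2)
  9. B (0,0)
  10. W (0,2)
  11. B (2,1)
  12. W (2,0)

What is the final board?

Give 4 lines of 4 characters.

Move 1: B@(0,3) -> caps B=0 W=0
Move 2: W@(1,1) -> caps B=0 W=0
Move 3: B@(3,3) -> caps B=0 W=0
Move 4: W@(2,3) -> caps B=0 W=0
Move 5: B@(1,0) -> caps B=0 W=0
Move 6: W@(0,1) -> caps B=0 W=0
Move 7: B@(3,1) -> caps B=0 W=0
Move 8: W@(1,2) -> caps B=0 W=0
Move 9: B@(0,0) -> caps B=0 W=0
Move 10: W@(0,2) -> caps B=0 W=0
Move 11: B@(2,1) -> caps B=0 W=0
Move 12: W@(2,0) -> caps B=0 W=2

Answer: .WWB
.WW.
WB.W
.B.B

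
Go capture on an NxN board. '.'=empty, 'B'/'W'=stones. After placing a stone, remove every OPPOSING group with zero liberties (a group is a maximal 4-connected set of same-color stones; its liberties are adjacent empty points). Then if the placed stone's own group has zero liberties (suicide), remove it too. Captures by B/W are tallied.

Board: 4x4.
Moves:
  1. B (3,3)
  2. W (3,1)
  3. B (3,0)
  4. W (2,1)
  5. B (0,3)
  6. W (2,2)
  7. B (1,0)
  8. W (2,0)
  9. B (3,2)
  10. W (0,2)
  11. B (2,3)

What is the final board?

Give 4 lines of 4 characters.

Answer: ..WB
B...
WWWB
.WBB

Derivation:
Move 1: B@(3,3) -> caps B=0 W=0
Move 2: W@(3,1) -> caps B=0 W=0
Move 3: B@(3,0) -> caps B=0 W=0
Move 4: W@(2,1) -> caps B=0 W=0
Move 5: B@(0,3) -> caps B=0 W=0
Move 6: W@(2,2) -> caps B=0 W=0
Move 7: B@(1,0) -> caps B=0 W=0
Move 8: W@(2,0) -> caps B=0 W=1
Move 9: B@(3,2) -> caps B=0 W=1
Move 10: W@(0,2) -> caps B=0 W=1
Move 11: B@(2,3) -> caps B=0 W=1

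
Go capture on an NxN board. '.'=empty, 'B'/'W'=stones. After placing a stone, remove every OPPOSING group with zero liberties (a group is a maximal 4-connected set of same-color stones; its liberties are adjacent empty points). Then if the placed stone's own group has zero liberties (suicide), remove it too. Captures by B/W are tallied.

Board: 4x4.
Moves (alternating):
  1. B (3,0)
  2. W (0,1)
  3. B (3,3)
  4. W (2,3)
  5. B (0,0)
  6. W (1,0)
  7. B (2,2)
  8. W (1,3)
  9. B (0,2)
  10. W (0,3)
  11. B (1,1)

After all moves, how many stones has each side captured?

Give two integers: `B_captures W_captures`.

Answer: 0 1

Derivation:
Move 1: B@(3,0) -> caps B=0 W=0
Move 2: W@(0,1) -> caps B=0 W=0
Move 3: B@(3,3) -> caps B=0 W=0
Move 4: W@(2,3) -> caps B=0 W=0
Move 5: B@(0,0) -> caps B=0 W=0
Move 6: W@(1,0) -> caps B=0 W=1
Move 7: B@(2,2) -> caps B=0 W=1
Move 8: W@(1,3) -> caps B=0 W=1
Move 9: B@(0,2) -> caps B=0 W=1
Move 10: W@(0,3) -> caps B=0 W=1
Move 11: B@(1,1) -> caps B=0 W=1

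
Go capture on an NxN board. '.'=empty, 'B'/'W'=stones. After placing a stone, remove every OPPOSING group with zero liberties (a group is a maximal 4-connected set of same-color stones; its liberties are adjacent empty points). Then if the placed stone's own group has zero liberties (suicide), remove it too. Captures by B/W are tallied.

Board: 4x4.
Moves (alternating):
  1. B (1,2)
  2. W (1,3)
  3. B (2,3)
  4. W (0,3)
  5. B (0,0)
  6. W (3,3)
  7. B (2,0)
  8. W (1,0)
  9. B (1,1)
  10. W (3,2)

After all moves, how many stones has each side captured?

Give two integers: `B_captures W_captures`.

Answer: 1 0

Derivation:
Move 1: B@(1,2) -> caps B=0 W=0
Move 2: W@(1,3) -> caps B=0 W=0
Move 3: B@(2,3) -> caps B=0 W=0
Move 4: W@(0,3) -> caps B=0 W=0
Move 5: B@(0,0) -> caps B=0 W=0
Move 6: W@(3,3) -> caps B=0 W=0
Move 7: B@(2,0) -> caps B=0 W=0
Move 8: W@(1,0) -> caps B=0 W=0
Move 9: B@(1,1) -> caps B=1 W=0
Move 10: W@(3,2) -> caps B=1 W=0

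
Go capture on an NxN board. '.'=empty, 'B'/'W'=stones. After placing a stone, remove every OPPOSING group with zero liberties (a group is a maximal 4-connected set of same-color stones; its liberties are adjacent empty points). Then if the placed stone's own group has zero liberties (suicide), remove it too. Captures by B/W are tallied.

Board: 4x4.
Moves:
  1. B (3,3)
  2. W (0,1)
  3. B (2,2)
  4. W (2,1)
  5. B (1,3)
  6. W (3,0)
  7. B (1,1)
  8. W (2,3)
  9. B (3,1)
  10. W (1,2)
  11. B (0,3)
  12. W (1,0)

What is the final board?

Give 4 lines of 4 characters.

Move 1: B@(3,3) -> caps B=0 W=0
Move 2: W@(0,1) -> caps B=0 W=0
Move 3: B@(2,2) -> caps B=0 W=0
Move 4: W@(2,1) -> caps B=0 W=0
Move 5: B@(1,3) -> caps B=0 W=0
Move 6: W@(3,0) -> caps B=0 W=0
Move 7: B@(1,1) -> caps B=0 W=0
Move 8: W@(2,3) -> caps B=0 W=0
Move 9: B@(3,1) -> caps B=0 W=0
Move 10: W@(1,2) -> caps B=0 W=0
Move 11: B@(0,3) -> caps B=0 W=0
Move 12: W@(1,0) -> caps B=0 W=1

Answer: .W.B
W.WB
.WB.
WB.B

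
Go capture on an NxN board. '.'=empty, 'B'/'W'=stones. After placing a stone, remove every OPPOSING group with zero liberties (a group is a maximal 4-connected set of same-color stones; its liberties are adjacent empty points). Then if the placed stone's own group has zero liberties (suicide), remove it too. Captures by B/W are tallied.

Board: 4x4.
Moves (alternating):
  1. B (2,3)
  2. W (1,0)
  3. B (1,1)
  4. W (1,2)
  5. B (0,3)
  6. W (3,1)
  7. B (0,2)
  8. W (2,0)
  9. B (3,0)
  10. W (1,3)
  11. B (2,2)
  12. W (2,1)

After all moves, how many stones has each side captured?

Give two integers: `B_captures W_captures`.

Move 1: B@(2,3) -> caps B=0 W=0
Move 2: W@(1,0) -> caps B=0 W=0
Move 3: B@(1,1) -> caps B=0 W=0
Move 4: W@(1,2) -> caps B=0 W=0
Move 5: B@(0,3) -> caps B=0 W=0
Move 6: W@(3,1) -> caps B=0 W=0
Move 7: B@(0,2) -> caps B=0 W=0
Move 8: W@(2,0) -> caps B=0 W=0
Move 9: B@(3,0) -> caps B=0 W=0
Move 10: W@(1,3) -> caps B=0 W=0
Move 11: B@(2,2) -> caps B=2 W=0
Move 12: W@(2,1) -> caps B=2 W=0

Answer: 2 0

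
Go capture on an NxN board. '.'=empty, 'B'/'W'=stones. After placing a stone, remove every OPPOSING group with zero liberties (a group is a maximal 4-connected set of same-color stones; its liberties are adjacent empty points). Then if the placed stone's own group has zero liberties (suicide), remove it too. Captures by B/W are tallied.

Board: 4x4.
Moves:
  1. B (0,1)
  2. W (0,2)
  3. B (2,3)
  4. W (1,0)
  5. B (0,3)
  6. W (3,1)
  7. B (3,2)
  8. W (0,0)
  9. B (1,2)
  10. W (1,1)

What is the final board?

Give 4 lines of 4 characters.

Answer: WB.B
WWB.
...B
.WB.

Derivation:
Move 1: B@(0,1) -> caps B=0 W=0
Move 2: W@(0,2) -> caps B=0 W=0
Move 3: B@(2,3) -> caps B=0 W=0
Move 4: W@(1,0) -> caps B=0 W=0
Move 5: B@(0,3) -> caps B=0 W=0
Move 6: W@(3,1) -> caps B=0 W=0
Move 7: B@(3,2) -> caps B=0 W=0
Move 8: W@(0,0) -> caps B=0 W=0
Move 9: B@(1,2) -> caps B=1 W=0
Move 10: W@(1,1) -> caps B=1 W=0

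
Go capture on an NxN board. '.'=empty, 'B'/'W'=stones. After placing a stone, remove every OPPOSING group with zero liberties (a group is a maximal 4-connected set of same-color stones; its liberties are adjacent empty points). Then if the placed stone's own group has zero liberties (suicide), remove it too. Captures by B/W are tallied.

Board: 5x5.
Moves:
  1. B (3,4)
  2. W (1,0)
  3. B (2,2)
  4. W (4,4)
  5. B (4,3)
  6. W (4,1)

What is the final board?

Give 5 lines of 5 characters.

Answer: .....
W....
..B..
....B
.W.B.

Derivation:
Move 1: B@(3,4) -> caps B=0 W=0
Move 2: W@(1,0) -> caps B=0 W=0
Move 3: B@(2,2) -> caps B=0 W=0
Move 4: W@(4,4) -> caps B=0 W=0
Move 5: B@(4,3) -> caps B=1 W=0
Move 6: W@(4,1) -> caps B=1 W=0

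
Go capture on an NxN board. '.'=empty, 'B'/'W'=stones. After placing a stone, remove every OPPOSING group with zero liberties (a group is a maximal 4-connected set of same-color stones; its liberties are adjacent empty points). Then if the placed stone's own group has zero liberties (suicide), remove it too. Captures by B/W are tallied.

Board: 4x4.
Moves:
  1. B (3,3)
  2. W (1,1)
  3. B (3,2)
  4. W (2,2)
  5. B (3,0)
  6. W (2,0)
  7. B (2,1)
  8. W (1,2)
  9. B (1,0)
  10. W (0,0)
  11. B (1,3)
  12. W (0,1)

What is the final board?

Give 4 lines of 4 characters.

Move 1: B@(3,3) -> caps B=0 W=0
Move 2: W@(1,1) -> caps B=0 W=0
Move 3: B@(3,2) -> caps B=0 W=0
Move 4: W@(2,2) -> caps B=0 W=0
Move 5: B@(3,0) -> caps B=0 W=0
Move 6: W@(2,0) -> caps B=0 W=0
Move 7: B@(2,1) -> caps B=0 W=0
Move 8: W@(1,2) -> caps B=0 W=0
Move 9: B@(1,0) -> caps B=1 W=0
Move 10: W@(0,0) -> caps B=1 W=0
Move 11: B@(1,3) -> caps B=1 W=0
Move 12: W@(0,1) -> caps B=1 W=0

Answer: WW..
BWWB
.BW.
B.BB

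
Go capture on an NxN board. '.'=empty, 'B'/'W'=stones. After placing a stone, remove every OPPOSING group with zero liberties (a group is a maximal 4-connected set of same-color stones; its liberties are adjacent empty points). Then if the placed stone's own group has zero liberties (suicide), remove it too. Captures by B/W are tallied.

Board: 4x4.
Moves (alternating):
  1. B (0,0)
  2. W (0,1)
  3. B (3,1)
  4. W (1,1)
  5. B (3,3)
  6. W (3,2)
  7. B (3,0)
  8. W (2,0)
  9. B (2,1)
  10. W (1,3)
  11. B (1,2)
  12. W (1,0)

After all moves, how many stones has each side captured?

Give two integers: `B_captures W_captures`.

Answer: 0 1

Derivation:
Move 1: B@(0,0) -> caps B=0 W=0
Move 2: W@(0,1) -> caps B=0 W=0
Move 3: B@(3,1) -> caps B=0 W=0
Move 4: W@(1,1) -> caps B=0 W=0
Move 5: B@(3,3) -> caps B=0 W=0
Move 6: W@(3,2) -> caps B=0 W=0
Move 7: B@(3,0) -> caps B=0 W=0
Move 8: W@(2,0) -> caps B=0 W=0
Move 9: B@(2,1) -> caps B=0 W=0
Move 10: W@(1,3) -> caps B=0 W=0
Move 11: B@(1,2) -> caps B=0 W=0
Move 12: W@(1,0) -> caps B=0 W=1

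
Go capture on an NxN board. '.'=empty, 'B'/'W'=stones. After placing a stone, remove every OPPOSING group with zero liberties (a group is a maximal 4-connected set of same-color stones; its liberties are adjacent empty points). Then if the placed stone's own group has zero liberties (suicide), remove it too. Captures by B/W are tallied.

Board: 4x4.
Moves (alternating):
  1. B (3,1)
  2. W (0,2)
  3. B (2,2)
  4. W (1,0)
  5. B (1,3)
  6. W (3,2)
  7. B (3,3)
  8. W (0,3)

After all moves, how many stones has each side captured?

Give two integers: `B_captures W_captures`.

Move 1: B@(3,1) -> caps B=0 W=0
Move 2: W@(0,2) -> caps B=0 W=0
Move 3: B@(2,2) -> caps B=0 W=0
Move 4: W@(1,0) -> caps B=0 W=0
Move 5: B@(1,3) -> caps B=0 W=0
Move 6: W@(3,2) -> caps B=0 W=0
Move 7: B@(3,3) -> caps B=1 W=0
Move 8: W@(0,3) -> caps B=1 W=0

Answer: 1 0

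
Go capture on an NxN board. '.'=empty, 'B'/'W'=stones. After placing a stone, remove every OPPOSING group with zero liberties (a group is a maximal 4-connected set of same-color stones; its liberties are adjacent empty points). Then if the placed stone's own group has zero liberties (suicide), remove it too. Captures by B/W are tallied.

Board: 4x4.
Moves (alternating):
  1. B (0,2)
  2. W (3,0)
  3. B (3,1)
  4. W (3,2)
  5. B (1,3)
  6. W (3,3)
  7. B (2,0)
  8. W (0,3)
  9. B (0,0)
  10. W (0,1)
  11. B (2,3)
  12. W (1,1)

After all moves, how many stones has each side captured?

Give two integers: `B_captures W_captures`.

Answer: 1 0

Derivation:
Move 1: B@(0,2) -> caps B=0 W=0
Move 2: W@(3,0) -> caps B=0 W=0
Move 3: B@(3,1) -> caps B=0 W=0
Move 4: W@(3,2) -> caps B=0 W=0
Move 5: B@(1,3) -> caps B=0 W=0
Move 6: W@(3,3) -> caps B=0 W=0
Move 7: B@(2,0) -> caps B=1 W=0
Move 8: W@(0,3) -> caps B=1 W=0
Move 9: B@(0,0) -> caps B=1 W=0
Move 10: W@(0,1) -> caps B=1 W=0
Move 11: B@(2,3) -> caps B=1 W=0
Move 12: W@(1,1) -> caps B=1 W=0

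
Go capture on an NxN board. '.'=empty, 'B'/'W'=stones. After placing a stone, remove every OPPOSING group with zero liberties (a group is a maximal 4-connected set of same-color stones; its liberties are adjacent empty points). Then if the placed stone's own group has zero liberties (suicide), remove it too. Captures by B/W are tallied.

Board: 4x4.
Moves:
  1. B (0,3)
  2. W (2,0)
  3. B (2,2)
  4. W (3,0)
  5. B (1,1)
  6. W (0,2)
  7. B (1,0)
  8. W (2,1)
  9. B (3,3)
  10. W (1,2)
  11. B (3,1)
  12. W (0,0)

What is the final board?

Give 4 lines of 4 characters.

Move 1: B@(0,3) -> caps B=0 W=0
Move 2: W@(2,0) -> caps B=0 W=0
Move 3: B@(2,2) -> caps B=0 W=0
Move 4: W@(3,0) -> caps B=0 W=0
Move 5: B@(1,1) -> caps B=0 W=0
Move 6: W@(0,2) -> caps B=0 W=0
Move 7: B@(1,0) -> caps B=0 W=0
Move 8: W@(2,1) -> caps B=0 W=0
Move 9: B@(3,3) -> caps B=0 W=0
Move 10: W@(1,2) -> caps B=0 W=0
Move 11: B@(3,1) -> caps B=3 W=0
Move 12: W@(0,0) -> caps B=3 W=0

Answer: W.WB
BBW.
..B.
.B.B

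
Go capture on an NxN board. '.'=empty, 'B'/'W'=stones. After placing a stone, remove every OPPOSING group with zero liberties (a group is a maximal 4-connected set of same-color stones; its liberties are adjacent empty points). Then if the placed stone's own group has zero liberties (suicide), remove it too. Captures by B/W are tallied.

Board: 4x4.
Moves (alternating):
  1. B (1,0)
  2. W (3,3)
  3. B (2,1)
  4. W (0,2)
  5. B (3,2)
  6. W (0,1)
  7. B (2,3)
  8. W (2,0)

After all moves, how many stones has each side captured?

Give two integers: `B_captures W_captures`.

Answer: 1 0

Derivation:
Move 1: B@(1,0) -> caps B=0 W=0
Move 2: W@(3,3) -> caps B=0 W=0
Move 3: B@(2,1) -> caps B=0 W=0
Move 4: W@(0,2) -> caps B=0 W=0
Move 5: B@(3,2) -> caps B=0 W=0
Move 6: W@(0,1) -> caps B=0 W=0
Move 7: B@(2,3) -> caps B=1 W=0
Move 8: W@(2,0) -> caps B=1 W=0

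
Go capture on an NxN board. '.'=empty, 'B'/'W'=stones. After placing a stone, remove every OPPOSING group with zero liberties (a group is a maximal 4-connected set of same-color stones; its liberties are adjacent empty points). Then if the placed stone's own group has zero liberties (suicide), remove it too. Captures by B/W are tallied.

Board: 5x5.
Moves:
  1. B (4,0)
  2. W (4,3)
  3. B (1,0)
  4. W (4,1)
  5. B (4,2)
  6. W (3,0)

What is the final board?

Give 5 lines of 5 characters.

Answer: .....
B....
.....
W....
.WBW.

Derivation:
Move 1: B@(4,0) -> caps B=0 W=0
Move 2: W@(4,3) -> caps B=0 W=0
Move 3: B@(1,0) -> caps B=0 W=0
Move 4: W@(4,1) -> caps B=0 W=0
Move 5: B@(4,2) -> caps B=0 W=0
Move 6: W@(3,0) -> caps B=0 W=1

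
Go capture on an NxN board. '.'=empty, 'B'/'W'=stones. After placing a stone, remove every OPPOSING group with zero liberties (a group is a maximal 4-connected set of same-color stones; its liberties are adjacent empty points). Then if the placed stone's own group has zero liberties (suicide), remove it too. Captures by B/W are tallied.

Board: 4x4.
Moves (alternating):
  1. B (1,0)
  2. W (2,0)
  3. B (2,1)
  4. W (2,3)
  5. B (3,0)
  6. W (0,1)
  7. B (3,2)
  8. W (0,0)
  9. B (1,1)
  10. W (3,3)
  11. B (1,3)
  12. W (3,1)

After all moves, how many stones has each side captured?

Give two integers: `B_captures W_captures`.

Answer: 1 0

Derivation:
Move 1: B@(1,0) -> caps B=0 W=0
Move 2: W@(2,0) -> caps B=0 W=0
Move 3: B@(2,1) -> caps B=0 W=0
Move 4: W@(2,3) -> caps B=0 W=0
Move 5: B@(3,0) -> caps B=1 W=0
Move 6: W@(0,1) -> caps B=1 W=0
Move 7: B@(3,2) -> caps B=1 W=0
Move 8: W@(0,0) -> caps B=1 W=0
Move 9: B@(1,1) -> caps B=1 W=0
Move 10: W@(3,3) -> caps B=1 W=0
Move 11: B@(1,3) -> caps B=1 W=0
Move 12: W@(3,1) -> caps B=1 W=0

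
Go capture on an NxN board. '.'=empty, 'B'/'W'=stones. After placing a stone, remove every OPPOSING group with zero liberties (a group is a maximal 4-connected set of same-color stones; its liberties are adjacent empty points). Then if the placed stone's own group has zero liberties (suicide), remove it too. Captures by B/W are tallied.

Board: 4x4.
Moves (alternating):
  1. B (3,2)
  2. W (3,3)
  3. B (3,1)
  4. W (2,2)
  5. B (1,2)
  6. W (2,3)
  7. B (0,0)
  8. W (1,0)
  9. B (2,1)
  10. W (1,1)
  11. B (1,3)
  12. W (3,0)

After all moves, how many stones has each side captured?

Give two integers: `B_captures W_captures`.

Move 1: B@(3,2) -> caps B=0 W=0
Move 2: W@(3,3) -> caps B=0 W=0
Move 3: B@(3,1) -> caps B=0 W=0
Move 4: W@(2,2) -> caps B=0 W=0
Move 5: B@(1,2) -> caps B=0 W=0
Move 6: W@(2,3) -> caps B=0 W=0
Move 7: B@(0,0) -> caps B=0 W=0
Move 8: W@(1,0) -> caps B=0 W=0
Move 9: B@(2,1) -> caps B=0 W=0
Move 10: W@(1,1) -> caps B=0 W=0
Move 11: B@(1,3) -> caps B=3 W=0
Move 12: W@(3,0) -> caps B=3 W=0

Answer: 3 0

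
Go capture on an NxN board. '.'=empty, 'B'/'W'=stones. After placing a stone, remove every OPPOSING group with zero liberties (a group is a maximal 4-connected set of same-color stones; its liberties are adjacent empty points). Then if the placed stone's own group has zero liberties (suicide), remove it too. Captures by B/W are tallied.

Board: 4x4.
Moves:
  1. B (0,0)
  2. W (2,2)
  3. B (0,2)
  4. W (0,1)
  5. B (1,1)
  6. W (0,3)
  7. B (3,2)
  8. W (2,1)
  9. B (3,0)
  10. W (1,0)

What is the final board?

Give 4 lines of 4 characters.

Answer: B.BW
WB..
.WW.
B.B.

Derivation:
Move 1: B@(0,0) -> caps B=0 W=0
Move 2: W@(2,2) -> caps B=0 W=0
Move 3: B@(0,2) -> caps B=0 W=0
Move 4: W@(0,1) -> caps B=0 W=0
Move 5: B@(1,1) -> caps B=1 W=0
Move 6: W@(0,3) -> caps B=1 W=0
Move 7: B@(3,2) -> caps B=1 W=0
Move 8: W@(2,1) -> caps B=1 W=0
Move 9: B@(3,0) -> caps B=1 W=0
Move 10: W@(1,0) -> caps B=1 W=0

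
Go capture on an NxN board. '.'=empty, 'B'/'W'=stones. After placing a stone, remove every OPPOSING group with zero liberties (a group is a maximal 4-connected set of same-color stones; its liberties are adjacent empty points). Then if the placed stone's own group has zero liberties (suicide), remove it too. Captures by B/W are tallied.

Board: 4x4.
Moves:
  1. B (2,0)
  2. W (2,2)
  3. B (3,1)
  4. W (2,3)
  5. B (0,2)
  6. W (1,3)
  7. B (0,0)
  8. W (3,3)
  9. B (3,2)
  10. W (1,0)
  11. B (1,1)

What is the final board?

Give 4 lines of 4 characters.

Answer: B.B.
.B.W
B.WW
.BBW

Derivation:
Move 1: B@(2,0) -> caps B=0 W=0
Move 2: W@(2,2) -> caps B=0 W=0
Move 3: B@(3,1) -> caps B=0 W=0
Move 4: W@(2,3) -> caps B=0 W=0
Move 5: B@(0,2) -> caps B=0 W=0
Move 6: W@(1,3) -> caps B=0 W=0
Move 7: B@(0,0) -> caps B=0 W=0
Move 8: W@(3,3) -> caps B=0 W=0
Move 9: B@(3,2) -> caps B=0 W=0
Move 10: W@(1,0) -> caps B=0 W=0
Move 11: B@(1,1) -> caps B=1 W=0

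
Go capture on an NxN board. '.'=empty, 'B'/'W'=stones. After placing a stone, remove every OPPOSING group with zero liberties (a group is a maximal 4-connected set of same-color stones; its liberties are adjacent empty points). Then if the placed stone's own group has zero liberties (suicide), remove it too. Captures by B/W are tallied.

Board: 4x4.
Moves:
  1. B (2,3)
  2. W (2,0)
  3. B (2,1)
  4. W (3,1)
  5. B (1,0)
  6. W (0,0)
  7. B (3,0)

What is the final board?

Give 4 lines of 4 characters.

Move 1: B@(2,3) -> caps B=0 W=0
Move 2: W@(2,0) -> caps B=0 W=0
Move 3: B@(2,1) -> caps B=0 W=0
Move 4: W@(3,1) -> caps B=0 W=0
Move 5: B@(1,0) -> caps B=0 W=0
Move 6: W@(0,0) -> caps B=0 W=0
Move 7: B@(3,0) -> caps B=1 W=0

Answer: W...
B...
.B.B
BW..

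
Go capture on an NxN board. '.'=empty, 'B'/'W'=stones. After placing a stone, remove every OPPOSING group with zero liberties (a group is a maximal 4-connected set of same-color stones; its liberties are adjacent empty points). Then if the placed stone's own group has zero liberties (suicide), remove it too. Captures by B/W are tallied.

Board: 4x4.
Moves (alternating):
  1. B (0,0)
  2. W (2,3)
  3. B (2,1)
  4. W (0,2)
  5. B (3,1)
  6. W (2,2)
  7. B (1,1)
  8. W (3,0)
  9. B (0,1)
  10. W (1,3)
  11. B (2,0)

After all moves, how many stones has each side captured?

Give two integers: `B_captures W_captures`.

Move 1: B@(0,0) -> caps B=0 W=0
Move 2: W@(2,3) -> caps B=0 W=0
Move 3: B@(2,1) -> caps B=0 W=0
Move 4: W@(0,2) -> caps B=0 W=0
Move 5: B@(3,1) -> caps B=0 W=0
Move 6: W@(2,2) -> caps B=0 W=0
Move 7: B@(1,1) -> caps B=0 W=0
Move 8: W@(3,0) -> caps B=0 W=0
Move 9: B@(0,1) -> caps B=0 W=0
Move 10: W@(1,3) -> caps B=0 W=0
Move 11: B@(2,0) -> caps B=1 W=0

Answer: 1 0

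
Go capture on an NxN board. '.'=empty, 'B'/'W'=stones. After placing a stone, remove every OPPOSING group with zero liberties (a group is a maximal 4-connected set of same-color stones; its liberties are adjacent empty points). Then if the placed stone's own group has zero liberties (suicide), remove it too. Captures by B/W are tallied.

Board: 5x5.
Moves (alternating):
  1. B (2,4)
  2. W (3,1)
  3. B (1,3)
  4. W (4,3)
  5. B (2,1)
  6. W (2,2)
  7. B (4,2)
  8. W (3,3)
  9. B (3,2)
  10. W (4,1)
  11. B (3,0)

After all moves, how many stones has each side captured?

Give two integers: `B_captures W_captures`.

Move 1: B@(2,4) -> caps B=0 W=0
Move 2: W@(3,1) -> caps B=0 W=0
Move 3: B@(1,3) -> caps B=0 W=0
Move 4: W@(4,3) -> caps B=0 W=0
Move 5: B@(2,1) -> caps B=0 W=0
Move 6: W@(2,2) -> caps B=0 W=0
Move 7: B@(4,2) -> caps B=0 W=0
Move 8: W@(3,3) -> caps B=0 W=0
Move 9: B@(3,2) -> caps B=0 W=0
Move 10: W@(4,1) -> caps B=0 W=2
Move 11: B@(3,0) -> caps B=0 W=2

Answer: 0 2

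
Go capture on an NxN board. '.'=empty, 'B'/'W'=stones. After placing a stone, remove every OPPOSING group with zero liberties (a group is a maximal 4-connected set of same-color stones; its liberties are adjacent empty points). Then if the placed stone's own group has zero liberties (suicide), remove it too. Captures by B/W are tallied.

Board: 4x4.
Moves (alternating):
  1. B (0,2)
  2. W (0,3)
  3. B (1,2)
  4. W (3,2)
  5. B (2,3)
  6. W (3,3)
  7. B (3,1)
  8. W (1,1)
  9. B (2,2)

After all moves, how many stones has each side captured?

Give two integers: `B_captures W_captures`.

Move 1: B@(0,2) -> caps B=0 W=0
Move 2: W@(0,3) -> caps B=0 W=0
Move 3: B@(1,2) -> caps B=0 W=0
Move 4: W@(3,2) -> caps B=0 W=0
Move 5: B@(2,3) -> caps B=0 W=0
Move 6: W@(3,3) -> caps B=0 W=0
Move 7: B@(3,1) -> caps B=0 W=0
Move 8: W@(1,1) -> caps B=0 W=0
Move 9: B@(2,2) -> caps B=2 W=0

Answer: 2 0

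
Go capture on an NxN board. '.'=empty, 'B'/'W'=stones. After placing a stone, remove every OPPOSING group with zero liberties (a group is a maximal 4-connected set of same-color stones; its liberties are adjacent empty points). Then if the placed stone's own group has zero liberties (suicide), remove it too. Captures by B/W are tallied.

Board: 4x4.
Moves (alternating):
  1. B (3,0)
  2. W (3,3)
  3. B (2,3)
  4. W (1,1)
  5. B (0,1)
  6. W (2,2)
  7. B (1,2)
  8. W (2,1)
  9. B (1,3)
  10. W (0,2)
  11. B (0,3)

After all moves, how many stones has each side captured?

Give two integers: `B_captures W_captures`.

Answer: 1 0

Derivation:
Move 1: B@(3,0) -> caps B=0 W=0
Move 2: W@(3,3) -> caps B=0 W=0
Move 3: B@(2,3) -> caps B=0 W=0
Move 4: W@(1,1) -> caps B=0 W=0
Move 5: B@(0,1) -> caps B=0 W=0
Move 6: W@(2,2) -> caps B=0 W=0
Move 7: B@(1,2) -> caps B=0 W=0
Move 8: W@(2,1) -> caps B=0 W=0
Move 9: B@(1,3) -> caps B=0 W=0
Move 10: W@(0,2) -> caps B=0 W=0
Move 11: B@(0,3) -> caps B=1 W=0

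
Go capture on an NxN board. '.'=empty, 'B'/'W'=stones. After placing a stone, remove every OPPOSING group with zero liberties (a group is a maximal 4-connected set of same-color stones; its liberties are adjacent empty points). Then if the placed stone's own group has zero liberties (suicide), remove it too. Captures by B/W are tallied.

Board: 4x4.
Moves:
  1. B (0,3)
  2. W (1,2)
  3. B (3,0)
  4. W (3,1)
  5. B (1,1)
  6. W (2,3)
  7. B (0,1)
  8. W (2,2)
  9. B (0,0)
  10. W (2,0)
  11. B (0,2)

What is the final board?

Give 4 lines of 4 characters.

Answer: BBBB
.BW.
W.WW
.W..

Derivation:
Move 1: B@(0,3) -> caps B=0 W=0
Move 2: W@(1,2) -> caps B=0 W=0
Move 3: B@(3,0) -> caps B=0 W=0
Move 4: W@(3,1) -> caps B=0 W=0
Move 5: B@(1,1) -> caps B=0 W=0
Move 6: W@(2,3) -> caps B=0 W=0
Move 7: B@(0,1) -> caps B=0 W=0
Move 8: W@(2,2) -> caps B=0 W=0
Move 9: B@(0,0) -> caps B=0 W=0
Move 10: W@(2,0) -> caps B=0 W=1
Move 11: B@(0,2) -> caps B=0 W=1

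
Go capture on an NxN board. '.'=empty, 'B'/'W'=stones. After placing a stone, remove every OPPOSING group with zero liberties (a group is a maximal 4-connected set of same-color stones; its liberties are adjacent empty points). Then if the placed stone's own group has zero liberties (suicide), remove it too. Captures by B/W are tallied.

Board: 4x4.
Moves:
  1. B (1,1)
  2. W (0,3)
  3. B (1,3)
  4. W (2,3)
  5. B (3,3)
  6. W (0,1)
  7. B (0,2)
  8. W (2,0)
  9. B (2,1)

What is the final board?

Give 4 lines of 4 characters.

Answer: .WB.
.B.B
WB.W
...B

Derivation:
Move 1: B@(1,1) -> caps B=0 W=0
Move 2: W@(0,3) -> caps B=0 W=0
Move 3: B@(1,3) -> caps B=0 W=0
Move 4: W@(2,3) -> caps B=0 W=0
Move 5: B@(3,3) -> caps B=0 W=0
Move 6: W@(0,1) -> caps B=0 W=0
Move 7: B@(0,2) -> caps B=1 W=0
Move 8: W@(2,0) -> caps B=1 W=0
Move 9: B@(2,1) -> caps B=1 W=0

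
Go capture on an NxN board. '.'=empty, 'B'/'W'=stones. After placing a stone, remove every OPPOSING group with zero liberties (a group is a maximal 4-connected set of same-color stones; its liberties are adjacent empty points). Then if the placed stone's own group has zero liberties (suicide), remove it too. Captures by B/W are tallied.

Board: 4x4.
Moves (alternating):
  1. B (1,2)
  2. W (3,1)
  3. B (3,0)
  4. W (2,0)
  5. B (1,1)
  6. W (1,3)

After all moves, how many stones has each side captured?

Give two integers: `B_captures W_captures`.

Move 1: B@(1,2) -> caps B=0 W=0
Move 2: W@(3,1) -> caps B=0 W=0
Move 3: B@(3,0) -> caps B=0 W=0
Move 4: W@(2,0) -> caps B=0 W=1
Move 5: B@(1,1) -> caps B=0 W=1
Move 6: W@(1,3) -> caps B=0 W=1

Answer: 0 1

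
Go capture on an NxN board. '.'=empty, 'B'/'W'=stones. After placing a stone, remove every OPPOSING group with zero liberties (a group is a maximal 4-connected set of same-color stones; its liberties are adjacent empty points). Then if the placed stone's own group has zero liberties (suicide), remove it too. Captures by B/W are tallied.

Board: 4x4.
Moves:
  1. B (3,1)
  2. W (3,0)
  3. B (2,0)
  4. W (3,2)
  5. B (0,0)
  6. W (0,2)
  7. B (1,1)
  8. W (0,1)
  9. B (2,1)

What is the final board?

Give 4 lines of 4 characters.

Move 1: B@(3,1) -> caps B=0 W=0
Move 2: W@(3,0) -> caps B=0 W=0
Move 3: B@(2,0) -> caps B=1 W=0
Move 4: W@(3,2) -> caps B=1 W=0
Move 5: B@(0,0) -> caps B=1 W=0
Move 6: W@(0,2) -> caps B=1 W=0
Move 7: B@(1,1) -> caps B=1 W=0
Move 8: W@(0,1) -> caps B=1 W=0
Move 9: B@(2,1) -> caps B=1 W=0

Answer: BWW.
.B..
BB..
.BW.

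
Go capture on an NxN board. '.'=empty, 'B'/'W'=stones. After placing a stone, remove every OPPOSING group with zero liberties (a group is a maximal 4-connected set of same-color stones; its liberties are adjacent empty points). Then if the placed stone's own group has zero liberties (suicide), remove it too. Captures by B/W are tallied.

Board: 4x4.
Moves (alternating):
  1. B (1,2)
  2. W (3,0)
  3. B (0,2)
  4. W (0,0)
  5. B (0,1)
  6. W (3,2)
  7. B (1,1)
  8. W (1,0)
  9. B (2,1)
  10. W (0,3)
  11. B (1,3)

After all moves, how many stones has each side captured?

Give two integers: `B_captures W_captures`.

Move 1: B@(1,2) -> caps B=0 W=0
Move 2: W@(3,0) -> caps B=0 W=0
Move 3: B@(0,2) -> caps B=0 W=0
Move 4: W@(0,0) -> caps B=0 W=0
Move 5: B@(0,1) -> caps B=0 W=0
Move 6: W@(3,2) -> caps B=0 W=0
Move 7: B@(1,1) -> caps B=0 W=0
Move 8: W@(1,0) -> caps B=0 W=0
Move 9: B@(2,1) -> caps B=0 W=0
Move 10: W@(0,3) -> caps B=0 W=0
Move 11: B@(1,3) -> caps B=1 W=0

Answer: 1 0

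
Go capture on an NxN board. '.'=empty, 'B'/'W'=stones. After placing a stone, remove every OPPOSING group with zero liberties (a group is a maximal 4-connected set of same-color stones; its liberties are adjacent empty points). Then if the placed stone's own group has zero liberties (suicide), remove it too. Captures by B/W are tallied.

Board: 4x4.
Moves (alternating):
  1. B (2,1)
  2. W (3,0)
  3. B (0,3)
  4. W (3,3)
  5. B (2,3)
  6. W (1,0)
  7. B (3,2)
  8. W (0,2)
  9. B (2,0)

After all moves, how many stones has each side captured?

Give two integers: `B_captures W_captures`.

Move 1: B@(2,1) -> caps B=0 W=0
Move 2: W@(3,0) -> caps B=0 W=0
Move 3: B@(0,3) -> caps B=0 W=0
Move 4: W@(3,3) -> caps B=0 W=0
Move 5: B@(2,3) -> caps B=0 W=0
Move 6: W@(1,0) -> caps B=0 W=0
Move 7: B@(3,2) -> caps B=1 W=0
Move 8: W@(0,2) -> caps B=1 W=0
Move 9: B@(2,0) -> caps B=1 W=0

Answer: 1 0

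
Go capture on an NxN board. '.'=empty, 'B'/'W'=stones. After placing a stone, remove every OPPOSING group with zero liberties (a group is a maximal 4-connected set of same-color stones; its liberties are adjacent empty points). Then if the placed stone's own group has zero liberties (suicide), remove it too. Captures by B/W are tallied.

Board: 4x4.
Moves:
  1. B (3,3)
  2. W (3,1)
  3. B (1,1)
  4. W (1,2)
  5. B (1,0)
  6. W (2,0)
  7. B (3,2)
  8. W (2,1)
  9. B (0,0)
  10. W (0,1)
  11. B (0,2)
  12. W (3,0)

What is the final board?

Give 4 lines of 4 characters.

Move 1: B@(3,3) -> caps B=0 W=0
Move 2: W@(3,1) -> caps B=0 W=0
Move 3: B@(1,1) -> caps B=0 W=0
Move 4: W@(1,2) -> caps B=0 W=0
Move 5: B@(1,0) -> caps B=0 W=0
Move 6: W@(2,0) -> caps B=0 W=0
Move 7: B@(3,2) -> caps B=0 W=0
Move 8: W@(2,1) -> caps B=0 W=0
Move 9: B@(0,0) -> caps B=0 W=0
Move 10: W@(0,1) -> caps B=0 W=3
Move 11: B@(0,2) -> caps B=0 W=3
Move 12: W@(3,0) -> caps B=0 W=3

Answer: .WB.
..W.
WW..
WWBB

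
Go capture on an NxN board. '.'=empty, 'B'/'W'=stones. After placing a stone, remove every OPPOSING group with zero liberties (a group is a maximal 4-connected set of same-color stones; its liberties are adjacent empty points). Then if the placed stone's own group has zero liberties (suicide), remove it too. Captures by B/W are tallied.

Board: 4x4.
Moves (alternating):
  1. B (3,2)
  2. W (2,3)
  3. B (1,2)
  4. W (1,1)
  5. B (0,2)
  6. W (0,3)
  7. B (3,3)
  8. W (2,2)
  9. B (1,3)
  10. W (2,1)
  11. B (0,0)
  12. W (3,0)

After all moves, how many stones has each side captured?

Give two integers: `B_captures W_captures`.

Move 1: B@(3,2) -> caps B=0 W=0
Move 2: W@(2,3) -> caps B=0 W=0
Move 3: B@(1,2) -> caps B=0 W=0
Move 4: W@(1,1) -> caps B=0 W=0
Move 5: B@(0,2) -> caps B=0 W=0
Move 6: W@(0,3) -> caps B=0 W=0
Move 7: B@(3,3) -> caps B=0 W=0
Move 8: W@(2,2) -> caps B=0 W=0
Move 9: B@(1,3) -> caps B=1 W=0
Move 10: W@(2,1) -> caps B=1 W=0
Move 11: B@(0,0) -> caps B=1 W=0
Move 12: W@(3,0) -> caps B=1 W=0

Answer: 1 0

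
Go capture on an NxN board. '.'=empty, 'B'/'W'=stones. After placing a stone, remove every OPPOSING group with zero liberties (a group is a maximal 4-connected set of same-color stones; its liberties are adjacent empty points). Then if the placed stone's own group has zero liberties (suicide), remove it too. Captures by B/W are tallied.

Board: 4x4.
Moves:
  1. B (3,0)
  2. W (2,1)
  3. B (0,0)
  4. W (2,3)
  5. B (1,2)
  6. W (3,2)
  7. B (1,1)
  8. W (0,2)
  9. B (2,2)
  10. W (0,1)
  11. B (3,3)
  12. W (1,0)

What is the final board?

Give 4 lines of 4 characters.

Answer: .WW.
WBB.
.WBW
B.W.

Derivation:
Move 1: B@(3,0) -> caps B=0 W=0
Move 2: W@(2,1) -> caps B=0 W=0
Move 3: B@(0,0) -> caps B=0 W=0
Move 4: W@(2,3) -> caps B=0 W=0
Move 5: B@(1,2) -> caps B=0 W=0
Move 6: W@(3,2) -> caps B=0 W=0
Move 7: B@(1,1) -> caps B=0 W=0
Move 8: W@(0,2) -> caps B=0 W=0
Move 9: B@(2,2) -> caps B=0 W=0
Move 10: W@(0,1) -> caps B=0 W=0
Move 11: B@(3,3) -> caps B=0 W=0
Move 12: W@(1,0) -> caps B=0 W=1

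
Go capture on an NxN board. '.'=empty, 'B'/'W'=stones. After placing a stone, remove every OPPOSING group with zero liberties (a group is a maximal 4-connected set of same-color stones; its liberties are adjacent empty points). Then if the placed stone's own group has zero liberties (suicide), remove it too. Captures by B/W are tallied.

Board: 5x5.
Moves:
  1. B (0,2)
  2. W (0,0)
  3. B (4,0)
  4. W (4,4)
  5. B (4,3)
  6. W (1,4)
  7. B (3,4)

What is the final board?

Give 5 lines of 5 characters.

Move 1: B@(0,2) -> caps B=0 W=0
Move 2: W@(0,0) -> caps B=0 W=0
Move 3: B@(4,0) -> caps B=0 W=0
Move 4: W@(4,4) -> caps B=0 W=0
Move 5: B@(4,3) -> caps B=0 W=0
Move 6: W@(1,4) -> caps B=0 W=0
Move 7: B@(3,4) -> caps B=1 W=0

Answer: W.B..
....W
.....
....B
B..B.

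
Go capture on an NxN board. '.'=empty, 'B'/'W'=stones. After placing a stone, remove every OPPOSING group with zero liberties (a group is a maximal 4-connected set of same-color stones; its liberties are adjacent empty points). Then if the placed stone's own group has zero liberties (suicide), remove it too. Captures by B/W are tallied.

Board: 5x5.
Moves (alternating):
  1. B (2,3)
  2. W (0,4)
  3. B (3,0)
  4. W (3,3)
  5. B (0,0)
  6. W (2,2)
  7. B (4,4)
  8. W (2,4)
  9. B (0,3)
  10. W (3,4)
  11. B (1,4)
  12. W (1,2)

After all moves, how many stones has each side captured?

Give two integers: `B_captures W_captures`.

Answer: 1 0

Derivation:
Move 1: B@(2,3) -> caps B=0 W=0
Move 2: W@(0,4) -> caps B=0 W=0
Move 3: B@(3,0) -> caps B=0 W=0
Move 4: W@(3,3) -> caps B=0 W=0
Move 5: B@(0,0) -> caps B=0 W=0
Move 6: W@(2,2) -> caps B=0 W=0
Move 7: B@(4,4) -> caps B=0 W=0
Move 8: W@(2,4) -> caps B=0 W=0
Move 9: B@(0,3) -> caps B=0 W=0
Move 10: W@(3,4) -> caps B=0 W=0
Move 11: B@(1,4) -> caps B=1 W=0
Move 12: W@(1,2) -> caps B=1 W=0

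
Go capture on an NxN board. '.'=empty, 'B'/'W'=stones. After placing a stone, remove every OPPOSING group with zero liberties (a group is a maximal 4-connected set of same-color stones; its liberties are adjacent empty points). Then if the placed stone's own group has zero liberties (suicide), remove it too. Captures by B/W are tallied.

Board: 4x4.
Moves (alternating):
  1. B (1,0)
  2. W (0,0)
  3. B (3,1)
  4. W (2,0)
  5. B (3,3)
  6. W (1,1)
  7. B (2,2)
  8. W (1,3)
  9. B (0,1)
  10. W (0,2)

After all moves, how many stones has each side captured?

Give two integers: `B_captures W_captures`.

Answer: 0 2

Derivation:
Move 1: B@(1,0) -> caps B=0 W=0
Move 2: W@(0,0) -> caps B=0 W=0
Move 3: B@(3,1) -> caps B=0 W=0
Move 4: W@(2,0) -> caps B=0 W=0
Move 5: B@(3,3) -> caps B=0 W=0
Move 6: W@(1,1) -> caps B=0 W=1
Move 7: B@(2,2) -> caps B=0 W=1
Move 8: W@(1,3) -> caps B=0 W=1
Move 9: B@(0,1) -> caps B=0 W=1
Move 10: W@(0,2) -> caps B=0 W=2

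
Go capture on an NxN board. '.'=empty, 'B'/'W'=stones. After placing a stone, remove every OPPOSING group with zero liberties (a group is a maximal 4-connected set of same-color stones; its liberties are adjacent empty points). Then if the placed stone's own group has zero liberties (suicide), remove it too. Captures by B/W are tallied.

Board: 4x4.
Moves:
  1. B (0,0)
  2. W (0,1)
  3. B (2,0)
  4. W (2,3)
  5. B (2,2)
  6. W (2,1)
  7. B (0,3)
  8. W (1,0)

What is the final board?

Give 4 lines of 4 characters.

Answer: .W.B
W...
BWBW
....

Derivation:
Move 1: B@(0,0) -> caps B=0 W=0
Move 2: W@(0,1) -> caps B=0 W=0
Move 3: B@(2,0) -> caps B=0 W=0
Move 4: W@(2,3) -> caps B=0 W=0
Move 5: B@(2,2) -> caps B=0 W=0
Move 6: W@(2,1) -> caps B=0 W=0
Move 7: B@(0,3) -> caps B=0 W=0
Move 8: W@(1,0) -> caps B=0 W=1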